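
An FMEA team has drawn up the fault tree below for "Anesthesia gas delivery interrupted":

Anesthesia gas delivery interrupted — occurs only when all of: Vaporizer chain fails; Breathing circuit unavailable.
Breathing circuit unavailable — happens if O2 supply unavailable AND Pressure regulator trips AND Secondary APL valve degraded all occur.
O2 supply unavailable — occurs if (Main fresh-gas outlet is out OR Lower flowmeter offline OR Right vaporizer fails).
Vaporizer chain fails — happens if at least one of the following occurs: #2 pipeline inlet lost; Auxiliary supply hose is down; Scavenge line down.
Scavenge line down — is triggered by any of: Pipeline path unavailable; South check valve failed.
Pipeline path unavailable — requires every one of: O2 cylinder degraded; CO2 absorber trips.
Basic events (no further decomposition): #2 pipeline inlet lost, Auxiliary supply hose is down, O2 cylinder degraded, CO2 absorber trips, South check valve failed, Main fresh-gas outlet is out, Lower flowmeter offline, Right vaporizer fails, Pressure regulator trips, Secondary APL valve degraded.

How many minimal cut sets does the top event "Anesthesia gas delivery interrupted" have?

Pipeline path unavailable [AND]: one cut set from each child combined → 1 × 1 = 1 cut set(s).
Scavenge line down [OR]: union of children's cut sets → 2 cut set(s).
Vaporizer chain fails [OR]: union of children's cut sets → 4 cut set(s).
O2 supply unavailable [OR]: union of children's cut sets → 3 cut set(s).
Breathing circuit unavailable [AND]: one cut set from each child combined → 3 × 1 × 1 = 3 cut set(s).
Anesthesia gas delivery interrupted [AND]: one cut set from each child combined → 4 × 3 = 12 cut set(s).

12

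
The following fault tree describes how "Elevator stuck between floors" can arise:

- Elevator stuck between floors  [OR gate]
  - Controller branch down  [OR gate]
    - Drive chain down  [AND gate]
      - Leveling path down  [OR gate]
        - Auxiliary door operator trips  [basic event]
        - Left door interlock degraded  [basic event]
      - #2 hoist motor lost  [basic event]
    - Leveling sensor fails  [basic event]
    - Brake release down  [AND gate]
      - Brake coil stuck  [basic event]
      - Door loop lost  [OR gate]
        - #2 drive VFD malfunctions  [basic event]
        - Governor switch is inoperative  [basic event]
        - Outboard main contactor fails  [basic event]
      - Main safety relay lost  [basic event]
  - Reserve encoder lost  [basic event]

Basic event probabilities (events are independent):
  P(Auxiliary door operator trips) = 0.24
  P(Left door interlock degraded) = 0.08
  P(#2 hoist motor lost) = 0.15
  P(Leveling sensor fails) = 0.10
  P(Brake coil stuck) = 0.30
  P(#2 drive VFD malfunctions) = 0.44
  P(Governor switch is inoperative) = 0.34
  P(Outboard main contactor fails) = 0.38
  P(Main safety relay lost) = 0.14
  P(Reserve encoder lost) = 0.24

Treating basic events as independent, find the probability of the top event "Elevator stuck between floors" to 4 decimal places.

0.3680

P(Leveling path down) [OR] = 1 − (1−0.24) × (1−0.08) = 0.300800
P(Drive chain down) [AND] = 0.300800 × 0.15 = 0.045120
P(Door loop lost) [OR] = 1 − (1−0.44) × (1−0.34) × (1−0.38) = 0.770848
P(Brake release down) [AND] = 0.30 × 0.770848 × 0.14 = 0.032376
P(Controller branch down) [OR] = 1 − (1−0.045120) × (1−0.10) × (1−0.032376) = 0.168432
P(Elevator stuck between floors) [OR] = 1 − (1−0.168432) × (1−0.24) = 0.368008
Rounded to 4 decimal places: P(Elevator stuck between floors) ≈ 0.3680.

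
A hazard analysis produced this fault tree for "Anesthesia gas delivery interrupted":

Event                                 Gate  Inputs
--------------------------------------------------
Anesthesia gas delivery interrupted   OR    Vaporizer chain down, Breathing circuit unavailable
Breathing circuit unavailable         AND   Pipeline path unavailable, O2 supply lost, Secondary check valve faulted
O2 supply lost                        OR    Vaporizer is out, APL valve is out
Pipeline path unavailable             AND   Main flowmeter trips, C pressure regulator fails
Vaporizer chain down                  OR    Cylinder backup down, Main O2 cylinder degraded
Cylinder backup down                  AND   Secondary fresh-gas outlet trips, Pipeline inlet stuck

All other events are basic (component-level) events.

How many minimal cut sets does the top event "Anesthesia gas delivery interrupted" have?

Cylinder backup down [AND]: one cut set from each child combined → 1 × 1 = 1 cut set(s).
Vaporizer chain down [OR]: union of children's cut sets → 2 cut set(s).
Pipeline path unavailable [AND]: one cut set from each child combined → 1 × 1 = 1 cut set(s).
O2 supply lost [OR]: union of children's cut sets → 2 cut set(s).
Breathing circuit unavailable [AND]: one cut set from each child combined → 1 × 2 × 1 = 2 cut set(s).
Anesthesia gas delivery interrupted [OR]: union of children's cut sets → 4 cut set(s).
Minimal cut sets: {Pipeline inlet stuck, Secondary fresh-gas outlet trips}; {Main O2 cylinder degraded}; {C pressure regulator fails, Main flowmeter trips, Secondary check valve faulted, Vaporizer is out}; {APL valve is out, C pressure regulator fails, Main flowmeter trips, Secondary check valve faulted}.

4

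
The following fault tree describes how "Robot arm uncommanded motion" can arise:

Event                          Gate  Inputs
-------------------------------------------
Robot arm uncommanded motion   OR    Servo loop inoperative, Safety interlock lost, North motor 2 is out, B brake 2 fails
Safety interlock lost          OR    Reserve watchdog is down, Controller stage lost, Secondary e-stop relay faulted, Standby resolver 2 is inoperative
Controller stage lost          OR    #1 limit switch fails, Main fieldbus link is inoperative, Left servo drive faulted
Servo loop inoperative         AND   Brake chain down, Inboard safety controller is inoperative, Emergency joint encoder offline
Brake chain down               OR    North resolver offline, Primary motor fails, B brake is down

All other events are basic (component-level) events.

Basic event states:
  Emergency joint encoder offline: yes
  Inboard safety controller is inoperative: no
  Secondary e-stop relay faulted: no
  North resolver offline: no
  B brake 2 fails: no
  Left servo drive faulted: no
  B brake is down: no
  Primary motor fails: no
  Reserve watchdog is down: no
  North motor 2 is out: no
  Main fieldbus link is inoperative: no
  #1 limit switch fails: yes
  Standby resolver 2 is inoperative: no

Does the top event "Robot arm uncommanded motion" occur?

Yes

Brake chain down [OR]: North resolver offline=not, Primary motor fails=not, B brake is down=not → no input occurs → does not occur.
Servo loop inoperative [AND]: Brake chain down=not, Inboard safety controller is inoperative=not, Emergency joint encoder offline=occurs → not all inputs occur → does not occur.
Controller stage lost [OR]: #1 limit switch fails=occurs, Main fieldbus link is inoperative=not, Left servo drive faulted=not → at least one input occurs → occurs.
Safety interlock lost [OR]: Reserve watchdog is down=not, Controller stage lost=occurs, Secondary e-stop relay faulted=not, Standby resolver 2 is inoperative=not → at least one input occurs → occurs.
Robot arm uncommanded motion [OR]: Servo loop inoperative=not, Safety interlock lost=occurs, North motor 2 is out=not, B brake 2 fails=not → at least one input occurs → occurs.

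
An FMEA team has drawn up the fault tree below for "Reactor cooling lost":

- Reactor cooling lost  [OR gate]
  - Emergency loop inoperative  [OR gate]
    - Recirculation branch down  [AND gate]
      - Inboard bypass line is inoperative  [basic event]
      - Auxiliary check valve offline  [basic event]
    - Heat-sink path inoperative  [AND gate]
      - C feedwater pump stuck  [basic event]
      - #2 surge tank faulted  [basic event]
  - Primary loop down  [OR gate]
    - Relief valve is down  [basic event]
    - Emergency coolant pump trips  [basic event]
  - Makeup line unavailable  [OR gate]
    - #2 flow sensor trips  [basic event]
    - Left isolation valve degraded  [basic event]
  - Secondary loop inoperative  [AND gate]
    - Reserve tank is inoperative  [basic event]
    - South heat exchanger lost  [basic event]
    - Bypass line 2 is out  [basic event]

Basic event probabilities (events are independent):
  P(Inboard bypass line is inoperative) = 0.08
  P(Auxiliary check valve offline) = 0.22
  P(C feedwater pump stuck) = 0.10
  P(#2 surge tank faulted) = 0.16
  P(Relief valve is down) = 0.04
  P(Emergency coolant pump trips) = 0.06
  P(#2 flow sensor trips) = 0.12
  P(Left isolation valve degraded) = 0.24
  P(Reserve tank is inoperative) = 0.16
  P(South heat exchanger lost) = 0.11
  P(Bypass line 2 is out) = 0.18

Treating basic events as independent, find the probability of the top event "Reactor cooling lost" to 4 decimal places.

P(Recirculation branch down) [AND] = 0.08 × 0.22 = 0.017600
P(Heat-sink path inoperative) [AND] = 0.10 × 0.16 = 0.016000
P(Emergency loop inoperative) [OR] = 1 − (1−0.017600) × (1−0.016000) = 0.033318
P(Primary loop down) [OR] = 1 − (1−0.04) × (1−0.06) = 0.097600
P(Makeup line unavailable) [OR] = 1 − (1−0.12) × (1−0.24) = 0.331200
P(Secondary loop inoperative) [AND] = 0.16 × 0.11 × 0.18 = 0.003168
P(Reactor cooling lost) [OR] = 1 − (1−0.033318) × (1−0.097600) × (1−0.331200) × (1−0.003168) = 0.418431
Rounded to 4 decimal places: P(Reactor cooling lost) ≈ 0.4184.

0.4184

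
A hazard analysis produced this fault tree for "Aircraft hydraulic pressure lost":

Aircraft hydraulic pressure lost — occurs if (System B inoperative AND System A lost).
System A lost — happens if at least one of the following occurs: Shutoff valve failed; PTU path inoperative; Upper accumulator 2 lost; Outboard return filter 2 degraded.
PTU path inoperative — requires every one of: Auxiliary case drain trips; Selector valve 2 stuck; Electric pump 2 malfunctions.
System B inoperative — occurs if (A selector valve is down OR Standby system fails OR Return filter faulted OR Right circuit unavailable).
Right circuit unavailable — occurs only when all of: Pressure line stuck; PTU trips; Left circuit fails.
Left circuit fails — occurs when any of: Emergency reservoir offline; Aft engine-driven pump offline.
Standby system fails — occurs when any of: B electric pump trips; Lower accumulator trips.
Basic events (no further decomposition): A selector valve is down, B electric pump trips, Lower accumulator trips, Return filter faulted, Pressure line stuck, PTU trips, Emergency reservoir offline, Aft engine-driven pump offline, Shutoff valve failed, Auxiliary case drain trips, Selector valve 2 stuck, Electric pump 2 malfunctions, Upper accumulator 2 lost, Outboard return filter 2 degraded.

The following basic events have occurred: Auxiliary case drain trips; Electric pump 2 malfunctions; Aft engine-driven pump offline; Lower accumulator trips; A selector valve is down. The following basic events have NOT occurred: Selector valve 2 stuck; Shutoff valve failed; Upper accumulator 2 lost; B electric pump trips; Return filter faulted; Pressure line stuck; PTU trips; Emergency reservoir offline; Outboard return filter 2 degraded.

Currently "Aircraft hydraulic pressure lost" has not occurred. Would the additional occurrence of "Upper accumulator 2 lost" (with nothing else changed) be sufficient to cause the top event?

Yes

Counterfactual: set "Upper accumulator 2 lost" to occurred.
Standby system fails [OR]: B electric pump trips=not, Lower accumulator trips=occurs → at least one input occurs → occurs.
Left circuit fails [OR]: Emergency reservoir offline=not, Aft engine-driven pump offline=occurs → at least one input occurs → occurs.
Right circuit unavailable [AND]: Pressure line stuck=not, PTU trips=not, Left circuit fails=occurs → not all inputs occur → does not occur.
System B inoperative [OR]: A selector valve is down=occurs, Standby system fails=occurs, Return filter faulted=not, Right circuit unavailable=not → at least one input occurs → occurs.
PTU path inoperative [AND]: Auxiliary case drain trips=occurs, Selector valve 2 stuck=not, Electric pump 2 malfunctions=occurs → not all inputs occur → does not occur.
System A lost [OR]: Shutoff valve failed=not, PTU path inoperative=not, Upper accumulator 2 lost=occurs, Outboard return filter 2 degraded=not → at least one input occurs → occurs.
Aircraft hydraulic pressure lost [AND]: System B inoperative=occurs, System A lost=occurs → all inputs occur → occurs.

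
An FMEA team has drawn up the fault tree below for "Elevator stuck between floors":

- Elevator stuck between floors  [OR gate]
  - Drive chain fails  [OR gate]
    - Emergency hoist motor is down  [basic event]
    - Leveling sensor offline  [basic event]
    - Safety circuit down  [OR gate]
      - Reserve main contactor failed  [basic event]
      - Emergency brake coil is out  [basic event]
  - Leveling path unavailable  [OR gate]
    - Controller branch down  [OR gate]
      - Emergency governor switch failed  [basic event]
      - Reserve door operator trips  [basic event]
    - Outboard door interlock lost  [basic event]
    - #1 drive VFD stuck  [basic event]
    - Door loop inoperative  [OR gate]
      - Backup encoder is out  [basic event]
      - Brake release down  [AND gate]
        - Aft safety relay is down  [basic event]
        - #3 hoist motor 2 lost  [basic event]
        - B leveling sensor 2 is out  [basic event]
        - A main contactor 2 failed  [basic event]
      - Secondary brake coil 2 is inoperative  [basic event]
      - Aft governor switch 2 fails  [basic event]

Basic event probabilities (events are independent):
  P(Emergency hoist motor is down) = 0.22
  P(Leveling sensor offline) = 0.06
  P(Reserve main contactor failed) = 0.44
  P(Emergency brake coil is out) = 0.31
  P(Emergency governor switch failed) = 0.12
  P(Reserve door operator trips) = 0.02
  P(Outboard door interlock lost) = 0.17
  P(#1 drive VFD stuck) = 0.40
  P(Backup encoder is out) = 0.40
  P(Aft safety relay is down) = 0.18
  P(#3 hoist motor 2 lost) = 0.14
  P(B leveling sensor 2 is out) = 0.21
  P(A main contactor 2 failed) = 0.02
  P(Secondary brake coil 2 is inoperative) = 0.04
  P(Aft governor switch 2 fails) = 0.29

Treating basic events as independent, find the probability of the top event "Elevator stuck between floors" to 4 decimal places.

P(Safety circuit down) [OR] = 1 − (1−0.44) × (1−0.31) = 0.613600
P(Drive chain fails) [OR] = 1 − (1−0.22) × (1−0.06) × (1−0.613600) = 0.716692
P(Controller branch down) [OR] = 1 − (1−0.12) × (1−0.02) = 0.137600
P(Brake release down) [AND] = 0.18 × 0.14 × 0.21 × 0.02 = 0.000106
P(Door loop inoperative) [OR] = 1 − (1−0.40) × (1−0.000106) × (1−0.04) × (1−0.29) = 0.591083
P(Leveling path unavailable) [OR] = 1 − (1−0.137600) × (1−0.17) × (1−0.40) × (1−0.591083) = 0.824380
P(Elevator stuck between floors) [OR] = 1 − (1−0.716692) × (1−0.824380) = 0.950245
Rounded to 4 decimal places: P(Elevator stuck between floors) ≈ 0.9502.

0.9502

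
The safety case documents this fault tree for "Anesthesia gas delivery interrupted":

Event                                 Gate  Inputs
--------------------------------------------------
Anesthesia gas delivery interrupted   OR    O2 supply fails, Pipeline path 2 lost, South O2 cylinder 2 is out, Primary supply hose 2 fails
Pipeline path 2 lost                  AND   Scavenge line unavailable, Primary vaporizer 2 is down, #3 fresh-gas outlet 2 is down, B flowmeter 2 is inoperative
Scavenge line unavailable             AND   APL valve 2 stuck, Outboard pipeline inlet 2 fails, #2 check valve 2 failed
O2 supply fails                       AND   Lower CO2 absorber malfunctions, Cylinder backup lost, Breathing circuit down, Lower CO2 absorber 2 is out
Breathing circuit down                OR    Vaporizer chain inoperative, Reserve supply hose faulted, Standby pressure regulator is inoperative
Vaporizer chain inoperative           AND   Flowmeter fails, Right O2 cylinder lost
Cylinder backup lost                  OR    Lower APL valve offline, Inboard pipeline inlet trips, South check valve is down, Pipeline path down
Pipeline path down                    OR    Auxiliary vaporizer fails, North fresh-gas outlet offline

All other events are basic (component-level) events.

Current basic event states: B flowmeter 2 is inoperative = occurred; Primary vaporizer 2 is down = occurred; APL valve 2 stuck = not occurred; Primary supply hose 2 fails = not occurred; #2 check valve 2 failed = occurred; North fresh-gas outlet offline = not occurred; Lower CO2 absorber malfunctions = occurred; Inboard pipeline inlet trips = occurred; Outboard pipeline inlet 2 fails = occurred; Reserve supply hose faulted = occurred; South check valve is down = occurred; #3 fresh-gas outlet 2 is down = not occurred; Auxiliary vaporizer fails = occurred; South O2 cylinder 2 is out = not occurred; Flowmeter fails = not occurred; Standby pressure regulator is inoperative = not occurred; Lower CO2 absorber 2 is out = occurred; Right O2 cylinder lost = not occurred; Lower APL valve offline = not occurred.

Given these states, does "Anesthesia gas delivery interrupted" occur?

Pipeline path down [OR]: Auxiliary vaporizer fails=occurs, North fresh-gas outlet offline=not → at least one input occurs → occurs.
Cylinder backup lost [OR]: Lower APL valve offline=not, Inboard pipeline inlet trips=occurs, South check valve is down=occurs, Pipeline path down=occurs → at least one input occurs → occurs.
Vaporizer chain inoperative [AND]: Flowmeter fails=not, Right O2 cylinder lost=not → not all inputs occur → does not occur.
Breathing circuit down [OR]: Vaporizer chain inoperative=not, Reserve supply hose faulted=occurs, Standby pressure regulator is inoperative=not → at least one input occurs → occurs.
O2 supply fails [AND]: Lower CO2 absorber malfunctions=occurs, Cylinder backup lost=occurs, Breathing circuit down=occurs, Lower CO2 absorber 2 is out=occurs → all inputs occur → occurs.
Scavenge line unavailable [AND]: APL valve 2 stuck=not, Outboard pipeline inlet 2 fails=occurs, #2 check valve 2 failed=occurs → not all inputs occur → does not occur.
Pipeline path 2 lost [AND]: Scavenge line unavailable=not, Primary vaporizer 2 is down=occurs, #3 fresh-gas outlet 2 is down=not, B flowmeter 2 is inoperative=occurs → not all inputs occur → does not occur.
Anesthesia gas delivery interrupted [OR]: O2 supply fails=occurs, Pipeline path 2 lost=not, South O2 cylinder 2 is out=not, Primary supply hose 2 fails=not → at least one input occurs → occurs.

Yes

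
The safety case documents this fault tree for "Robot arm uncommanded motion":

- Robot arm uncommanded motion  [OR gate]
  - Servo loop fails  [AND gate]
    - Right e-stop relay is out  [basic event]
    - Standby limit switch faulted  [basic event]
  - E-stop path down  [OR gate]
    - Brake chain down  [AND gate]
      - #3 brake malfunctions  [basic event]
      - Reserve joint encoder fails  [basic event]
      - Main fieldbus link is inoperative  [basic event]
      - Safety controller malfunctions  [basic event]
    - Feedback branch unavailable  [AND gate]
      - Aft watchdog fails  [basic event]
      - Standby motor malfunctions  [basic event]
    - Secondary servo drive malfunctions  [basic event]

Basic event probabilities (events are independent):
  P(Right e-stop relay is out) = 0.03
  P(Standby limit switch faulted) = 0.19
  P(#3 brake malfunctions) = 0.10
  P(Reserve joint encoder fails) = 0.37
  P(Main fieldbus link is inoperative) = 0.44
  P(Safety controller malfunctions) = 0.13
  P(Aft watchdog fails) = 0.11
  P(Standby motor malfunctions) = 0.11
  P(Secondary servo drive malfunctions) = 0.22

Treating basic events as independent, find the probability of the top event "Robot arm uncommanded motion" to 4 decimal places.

P(Servo loop fails) [AND] = 0.03 × 0.19 = 0.005700
P(Brake chain down) [AND] = 0.10 × 0.37 × 0.44 × 0.13 = 0.002116
P(Feedback branch unavailable) [AND] = 0.11 × 0.11 = 0.012100
P(E-stop path down) [OR] = 1 − (1−0.002116) × (1−0.012100) × (1−0.22) = 0.231069
P(Robot arm uncommanded motion) [OR] = 1 − (1−0.005700) × (1−0.231069) = 0.235452
Rounded to 4 decimal places: P(Robot arm uncommanded motion) ≈ 0.2355.

0.2355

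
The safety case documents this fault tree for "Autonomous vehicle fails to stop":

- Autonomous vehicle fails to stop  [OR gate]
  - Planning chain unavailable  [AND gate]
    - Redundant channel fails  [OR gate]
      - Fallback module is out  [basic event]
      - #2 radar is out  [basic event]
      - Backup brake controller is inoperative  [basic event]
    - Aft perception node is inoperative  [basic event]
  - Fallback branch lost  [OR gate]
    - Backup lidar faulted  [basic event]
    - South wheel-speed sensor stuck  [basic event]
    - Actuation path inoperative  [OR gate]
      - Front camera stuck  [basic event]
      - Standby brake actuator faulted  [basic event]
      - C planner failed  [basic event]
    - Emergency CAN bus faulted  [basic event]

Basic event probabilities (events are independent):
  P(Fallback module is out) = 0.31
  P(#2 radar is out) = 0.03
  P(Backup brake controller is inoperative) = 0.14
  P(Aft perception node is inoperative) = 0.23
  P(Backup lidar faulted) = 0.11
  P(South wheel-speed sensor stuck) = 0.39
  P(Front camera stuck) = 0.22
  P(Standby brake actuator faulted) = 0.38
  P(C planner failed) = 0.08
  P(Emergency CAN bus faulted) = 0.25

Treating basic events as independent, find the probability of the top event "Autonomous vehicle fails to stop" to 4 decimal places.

0.8365

P(Redundant channel fails) [OR] = 1 − (1−0.31) × (1−0.03) × (1−0.14) = 0.424402
P(Planning chain unavailable) [AND] = 0.424402 × 0.23 = 0.097612
P(Actuation path inoperative) [OR] = 1 − (1−0.22) × (1−0.38) × (1−0.08) = 0.555088
P(Fallback branch lost) [OR] = 1 − (1−0.11) × (1−0.39) × (1−0.555088) × (1−0.25) = 0.818843
P(Autonomous vehicle fails to stop) [OR] = 1 − (1−0.097612) × (1−0.818843) = 0.836526
Rounded to 4 decimal places: P(Autonomous vehicle fails to stop) ≈ 0.8365.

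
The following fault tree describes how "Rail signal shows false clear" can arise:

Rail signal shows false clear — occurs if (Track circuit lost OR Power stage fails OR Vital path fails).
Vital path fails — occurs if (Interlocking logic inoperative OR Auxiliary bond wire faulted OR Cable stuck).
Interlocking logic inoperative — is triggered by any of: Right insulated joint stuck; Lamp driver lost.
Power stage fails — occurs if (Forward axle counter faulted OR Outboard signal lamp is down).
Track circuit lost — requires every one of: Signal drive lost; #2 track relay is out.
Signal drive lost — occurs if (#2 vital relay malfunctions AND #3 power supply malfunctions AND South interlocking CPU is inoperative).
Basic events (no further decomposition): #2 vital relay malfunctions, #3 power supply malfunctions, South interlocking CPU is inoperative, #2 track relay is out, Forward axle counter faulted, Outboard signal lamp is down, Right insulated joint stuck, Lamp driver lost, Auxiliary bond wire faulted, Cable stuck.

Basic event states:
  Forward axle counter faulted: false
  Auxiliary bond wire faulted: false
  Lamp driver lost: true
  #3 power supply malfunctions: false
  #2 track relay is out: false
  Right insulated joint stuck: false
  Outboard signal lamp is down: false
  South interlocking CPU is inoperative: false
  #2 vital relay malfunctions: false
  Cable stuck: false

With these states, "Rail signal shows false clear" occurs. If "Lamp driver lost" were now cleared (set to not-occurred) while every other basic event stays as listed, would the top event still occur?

No

Counterfactual: set "Lamp driver lost" to not occurred.
Signal drive lost [AND]: #2 vital relay malfunctions=not, #3 power supply malfunctions=not, South interlocking CPU is inoperative=not → not all inputs occur → does not occur.
Track circuit lost [AND]: Signal drive lost=not, #2 track relay is out=not → not all inputs occur → does not occur.
Power stage fails [OR]: Forward axle counter faulted=not, Outboard signal lamp is down=not → no input occurs → does not occur.
Interlocking logic inoperative [OR]: Right insulated joint stuck=not, Lamp driver lost=not → no input occurs → does not occur.
Vital path fails [OR]: Interlocking logic inoperative=not, Auxiliary bond wire faulted=not, Cable stuck=not → no input occurs → does not occur.
Rail signal shows false clear [OR]: Track circuit lost=not, Power stage fails=not, Vital path fails=not → no input occurs → does not occur.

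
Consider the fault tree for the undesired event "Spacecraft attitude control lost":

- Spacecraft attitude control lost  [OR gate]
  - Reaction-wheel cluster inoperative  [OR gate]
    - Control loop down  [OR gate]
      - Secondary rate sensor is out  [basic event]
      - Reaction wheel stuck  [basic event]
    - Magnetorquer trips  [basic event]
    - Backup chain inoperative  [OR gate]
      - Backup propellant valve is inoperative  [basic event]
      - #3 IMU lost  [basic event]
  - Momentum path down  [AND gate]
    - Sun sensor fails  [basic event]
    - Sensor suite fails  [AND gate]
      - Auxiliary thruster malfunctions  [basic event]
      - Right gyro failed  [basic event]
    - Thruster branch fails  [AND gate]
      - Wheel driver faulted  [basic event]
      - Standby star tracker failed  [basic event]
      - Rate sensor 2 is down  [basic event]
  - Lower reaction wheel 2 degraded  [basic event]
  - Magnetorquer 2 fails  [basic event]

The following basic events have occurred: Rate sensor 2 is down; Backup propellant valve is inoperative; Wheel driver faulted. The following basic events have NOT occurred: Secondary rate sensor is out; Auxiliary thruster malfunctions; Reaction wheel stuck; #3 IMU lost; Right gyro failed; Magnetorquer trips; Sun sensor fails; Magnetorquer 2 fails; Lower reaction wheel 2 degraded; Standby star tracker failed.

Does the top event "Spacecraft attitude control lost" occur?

Yes

Control loop down [OR]: Secondary rate sensor is out=not, Reaction wheel stuck=not → no input occurs → does not occur.
Backup chain inoperative [OR]: Backup propellant valve is inoperative=occurs, #3 IMU lost=not → at least one input occurs → occurs.
Reaction-wheel cluster inoperative [OR]: Control loop down=not, Magnetorquer trips=not, Backup chain inoperative=occurs → at least one input occurs → occurs.
Sensor suite fails [AND]: Auxiliary thruster malfunctions=not, Right gyro failed=not → not all inputs occur → does not occur.
Thruster branch fails [AND]: Wheel driver faulted=occurs, Standby star tracker failed=not, Rate sensor 2 is down=occurs → not all inputs occur → does not occur.
Momentum path down [AND]: Sun sensor fails=not, Sensor suite fails=not, Thruster branch fails=not → not all inputs occur → does not occur.
Spacecraft attitude control lost [OR]: Reaction-wheel cluster inoperative=occurs, Momentum path down=not, Lower reaction wheel 2 degraded=not, Magnetorquer 2 fails=not → at least one input occurs → occurs.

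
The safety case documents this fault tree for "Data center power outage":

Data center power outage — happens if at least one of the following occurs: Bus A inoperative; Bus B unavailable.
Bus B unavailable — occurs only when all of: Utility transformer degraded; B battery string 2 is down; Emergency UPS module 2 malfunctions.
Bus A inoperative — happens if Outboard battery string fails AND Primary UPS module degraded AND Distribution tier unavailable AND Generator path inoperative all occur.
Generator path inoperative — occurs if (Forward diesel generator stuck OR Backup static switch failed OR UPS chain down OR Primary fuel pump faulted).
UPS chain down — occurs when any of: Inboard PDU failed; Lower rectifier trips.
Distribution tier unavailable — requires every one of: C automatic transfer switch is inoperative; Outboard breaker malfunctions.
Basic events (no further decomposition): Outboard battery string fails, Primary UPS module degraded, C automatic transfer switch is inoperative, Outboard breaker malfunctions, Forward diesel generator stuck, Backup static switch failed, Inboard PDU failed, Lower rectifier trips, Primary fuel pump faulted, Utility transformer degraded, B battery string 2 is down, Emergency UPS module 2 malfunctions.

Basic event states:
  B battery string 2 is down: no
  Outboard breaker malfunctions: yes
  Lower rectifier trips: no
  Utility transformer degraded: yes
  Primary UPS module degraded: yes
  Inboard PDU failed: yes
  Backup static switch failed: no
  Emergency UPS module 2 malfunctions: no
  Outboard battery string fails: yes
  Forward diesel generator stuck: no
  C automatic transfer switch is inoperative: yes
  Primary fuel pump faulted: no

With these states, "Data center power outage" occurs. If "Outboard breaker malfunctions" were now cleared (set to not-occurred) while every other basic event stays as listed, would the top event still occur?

Counterfactual: set "Outboard breaker malfunctions" to not occurred.
Distribution tier unavailable [AND]: C automatic transfer switch is inoperative=occurs, Outboard breaker malfunctions=not → not all inputs occur → does not occur.
UPS chain down [OR]: Inboard PDU failed=occurs, Lower rectifier trips=not → at least one input occurs → occurs.
Generator path inoperative [OR]: Forward diesel generator stuck=not, Backup static switch failed=not, UPS chain down=occurs, Primary fuel pump faulted=not → at least one input occurs → occurs.
Bus A inoperative [AND]: Outboard battery string fails=occurs, Primary UPS module degraded=occurs, Distribution tier unavailable=not, Generator path inoperative=occurs → not all inputs occur → does not occur.
Bus B unavailable [AND]: Utility transformer degraded=occurs, B battery string 2 is down=not, Emergency UPS module 2 malfunctions=not → not all inputs occur → does not occur.
Data center power outage [OR]: Bus A inoperative=not, Bus B unavailable=not → no input occurs → does not occur.

No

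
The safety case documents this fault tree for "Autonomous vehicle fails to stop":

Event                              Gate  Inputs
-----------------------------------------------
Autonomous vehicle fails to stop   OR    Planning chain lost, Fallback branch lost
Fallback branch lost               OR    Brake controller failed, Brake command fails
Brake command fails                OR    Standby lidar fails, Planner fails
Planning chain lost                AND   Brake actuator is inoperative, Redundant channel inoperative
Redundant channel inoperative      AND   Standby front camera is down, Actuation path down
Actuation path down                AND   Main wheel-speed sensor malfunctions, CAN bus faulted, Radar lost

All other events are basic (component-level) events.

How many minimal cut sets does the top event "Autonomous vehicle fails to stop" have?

4

Actuation path down [AND]: one cut set from each child combined → 1 × 1 × 1 = 1 cut set(s).
Redundant channel inoperative [AND]: one cut set from each child combined → 1 × 1 = 1 cut set(s).
Planning chain lost [AND]: one cut set from each child combined → 1 × 1 = 1 cut set(s).
Brake command fails [OR]: union of children's cut sets → 2 cut set(s).
Fallback branch lost [OR]: union of children's cut sets → 3 cut set(s).
Autonomous vehicle fails to stop [OR]: union of children's cut sets → 4 cut set(s).
Minimal cut sets: {Brake actuator is inoperative, CAN bus faulted, Main wheel-speed sensor malfunctions, Radar lost, Standby front camera is down}; {Brake controller failed}; {Standby lidar fails}; {Planner fails}.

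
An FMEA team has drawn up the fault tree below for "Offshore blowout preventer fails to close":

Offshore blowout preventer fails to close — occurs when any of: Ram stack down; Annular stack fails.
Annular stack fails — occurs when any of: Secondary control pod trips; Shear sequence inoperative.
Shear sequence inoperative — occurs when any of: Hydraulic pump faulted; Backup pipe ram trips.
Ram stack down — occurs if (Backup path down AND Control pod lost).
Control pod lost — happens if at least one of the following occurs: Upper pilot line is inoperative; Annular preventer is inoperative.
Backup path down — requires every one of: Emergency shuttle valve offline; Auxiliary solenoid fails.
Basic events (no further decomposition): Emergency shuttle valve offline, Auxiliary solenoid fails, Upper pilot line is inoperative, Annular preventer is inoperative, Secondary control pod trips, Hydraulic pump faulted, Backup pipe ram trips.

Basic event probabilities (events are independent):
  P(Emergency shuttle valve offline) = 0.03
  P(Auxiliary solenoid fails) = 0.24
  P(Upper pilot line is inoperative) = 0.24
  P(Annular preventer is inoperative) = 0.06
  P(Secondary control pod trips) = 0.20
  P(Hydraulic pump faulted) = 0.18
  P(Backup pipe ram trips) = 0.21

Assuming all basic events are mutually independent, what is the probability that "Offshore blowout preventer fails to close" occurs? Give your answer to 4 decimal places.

P(Backup path down) [AND] = 0.03 × 0.24 = 0.007200
P(Control pod lost) [OR] = 1 − (1−0.24) × (1−0.06) = 0.285600
P(Ram stack down) [AND] = 0.007200 × 0.285600 = 0.002056
P(Shear sequence inoperative) [OR] = 1 − (1−0.18) × (1−0.21) = 0.352200
P(Annular stack fails) [OR] = 1 − (1−0.20) × (1−0.352200) = 0.481760
P(Offshore blowout preventer fails to close) [OR] = 1 − (1−0.002056) × (1−0.481760) = 0.482826
Rounded to 4 decimal places: P(Offshore blowout preventer fails to close) ≈ 0.4828.

0.4828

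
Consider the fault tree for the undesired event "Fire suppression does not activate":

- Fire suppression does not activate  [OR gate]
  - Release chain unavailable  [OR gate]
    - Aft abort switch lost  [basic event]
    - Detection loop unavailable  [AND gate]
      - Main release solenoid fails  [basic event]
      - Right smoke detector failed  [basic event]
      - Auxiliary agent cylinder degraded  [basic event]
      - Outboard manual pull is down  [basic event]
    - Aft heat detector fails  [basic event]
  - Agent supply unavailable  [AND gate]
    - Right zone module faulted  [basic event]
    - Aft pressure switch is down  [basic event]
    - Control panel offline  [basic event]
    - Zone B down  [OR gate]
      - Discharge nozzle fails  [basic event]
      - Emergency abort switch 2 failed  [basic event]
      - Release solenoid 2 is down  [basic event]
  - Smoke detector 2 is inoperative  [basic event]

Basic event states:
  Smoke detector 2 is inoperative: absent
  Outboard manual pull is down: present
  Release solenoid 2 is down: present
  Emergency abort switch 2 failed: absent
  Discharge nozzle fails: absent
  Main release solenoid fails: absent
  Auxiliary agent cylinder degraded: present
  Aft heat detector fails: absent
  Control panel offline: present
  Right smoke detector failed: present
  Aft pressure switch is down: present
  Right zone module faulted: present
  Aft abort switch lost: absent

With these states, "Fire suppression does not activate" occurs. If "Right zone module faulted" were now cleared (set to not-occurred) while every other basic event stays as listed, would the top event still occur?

Counterfactual: set "Right zone module faulted" to not occurred.
Detection loop unavailable [AND]: Main release solenoid fails=not, Right smoke detector failed=occurs, Auxiliary agent cylinder degraded=occurs, Outboard manual pull is down=occurs → not all inputs occur → does not occur.
Release chain unavailable [OR]: Aft abort switch lost=not, Detection loop unavailable=not, Aft heat detector fails=not → no input occurs → does not occur.
Zone B down [OR]: Discharge nozzle fails=not, Emergency abort switch 2 failed=not, Release solenoid 2 is down=occurs → at least one input occurs → occurs.
Agent supply unavailable [AND]: Right zone module faulted=not, Aft pressure switch is down=occurs, Control panel offline=occurs, Zone B down=occurs → not all inputs occur → does not occur.
Fire suppression does not activate [OR]: Release chain unavailable=not, Agent supply unavailable=not, Smoke detector 2 is inoperative=not → no input occurs → does not occur.

No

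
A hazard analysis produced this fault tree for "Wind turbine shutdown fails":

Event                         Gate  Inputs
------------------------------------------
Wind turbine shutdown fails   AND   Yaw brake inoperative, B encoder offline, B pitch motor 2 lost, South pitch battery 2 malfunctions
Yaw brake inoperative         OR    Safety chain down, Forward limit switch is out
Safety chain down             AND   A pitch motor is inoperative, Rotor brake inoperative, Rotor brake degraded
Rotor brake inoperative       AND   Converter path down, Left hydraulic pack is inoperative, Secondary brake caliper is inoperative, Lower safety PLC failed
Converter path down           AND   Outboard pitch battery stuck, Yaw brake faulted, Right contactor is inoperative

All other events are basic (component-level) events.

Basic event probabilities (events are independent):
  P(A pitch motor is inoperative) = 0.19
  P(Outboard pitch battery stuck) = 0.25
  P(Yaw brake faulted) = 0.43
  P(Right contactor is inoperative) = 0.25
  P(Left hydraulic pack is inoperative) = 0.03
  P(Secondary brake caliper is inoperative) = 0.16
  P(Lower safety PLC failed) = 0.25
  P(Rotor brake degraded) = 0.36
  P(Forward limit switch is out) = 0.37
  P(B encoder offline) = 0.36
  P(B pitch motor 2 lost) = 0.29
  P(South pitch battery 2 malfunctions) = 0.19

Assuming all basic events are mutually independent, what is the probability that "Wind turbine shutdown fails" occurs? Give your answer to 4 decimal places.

0.0073

P(Converter path down) [AND] = 0.25 × 0.43 × 0.25 = 0.026875
P(Rotor brake inoperative) [AND] = 0.026875 × 0.03 × 0.16 × 0.25 = 0.000032
P(Safety chain down) [AND] = 0.19 × 0.000032 × 0.36 = 0.000002
P(Yaw brake inoperative) [OR] = 1 − (1−0.000002) × (1−0.37) = 0.370001
P(Wind turbine shutdown fails) [AND] = 0.370001 × 0.36 × 0.29 × 0.19 = 0.007339
Rounded to 4 decimal places: P(Wind turbine shutdown fails) ≈ 0.0073.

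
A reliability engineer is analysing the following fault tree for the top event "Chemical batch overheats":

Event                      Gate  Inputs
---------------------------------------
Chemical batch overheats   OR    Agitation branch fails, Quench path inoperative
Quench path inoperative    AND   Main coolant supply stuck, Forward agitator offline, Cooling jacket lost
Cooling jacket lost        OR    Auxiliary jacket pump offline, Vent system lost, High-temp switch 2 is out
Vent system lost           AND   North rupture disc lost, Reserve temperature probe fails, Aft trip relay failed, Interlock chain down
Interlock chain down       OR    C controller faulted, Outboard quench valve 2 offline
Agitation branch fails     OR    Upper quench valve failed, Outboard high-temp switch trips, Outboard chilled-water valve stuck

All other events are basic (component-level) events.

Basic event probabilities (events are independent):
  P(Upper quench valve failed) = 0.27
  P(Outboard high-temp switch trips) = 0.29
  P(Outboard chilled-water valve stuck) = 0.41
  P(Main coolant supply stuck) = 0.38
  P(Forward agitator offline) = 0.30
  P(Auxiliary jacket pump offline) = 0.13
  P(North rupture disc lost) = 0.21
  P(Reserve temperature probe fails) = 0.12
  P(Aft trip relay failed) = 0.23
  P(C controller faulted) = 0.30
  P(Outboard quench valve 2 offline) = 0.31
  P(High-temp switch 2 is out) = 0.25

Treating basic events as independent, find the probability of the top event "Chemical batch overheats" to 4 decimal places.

0.7064

P(Agitation branch fails) [OR] = 1 − (1−0.27) × (1−0.29) × (1−0.41) = 0.694203
P(Interlock chain down) [OR] = 1 − (1−0.30) × (1−0.31) = 0.517000
P(Vent system lost) [AND] = 0.21 × 0.12 × 0.23 × 0.517000 = 0.002997
P(Cooling jacket lost) [OR] = 1 − (1−0.13) × (1−0.002997) × (1−0.25) = 0.349456
P(Quench path inoperative) [AND] = 0.38 × 0.30 × 0.349456 = 0.039838
P(Chemical batch overheats) [OR] = 1 − (1−0.694203) × (1−0.039838) = 0.706385
Rounded to 4 decimal places: P(Chemical batch overheats) ≈ 0.7064.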